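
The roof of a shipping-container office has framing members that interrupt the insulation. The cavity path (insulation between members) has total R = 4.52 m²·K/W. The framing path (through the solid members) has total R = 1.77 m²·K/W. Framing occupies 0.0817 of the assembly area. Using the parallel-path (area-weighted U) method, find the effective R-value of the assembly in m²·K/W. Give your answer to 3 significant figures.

U_eff = 0.9183/4.52 + 0.0817/1.77 = 0.2032 + 0.04616 = 0.2493
R_eff = 1/U_eff = 4.011 m²·K/W

4.01 m²·K/W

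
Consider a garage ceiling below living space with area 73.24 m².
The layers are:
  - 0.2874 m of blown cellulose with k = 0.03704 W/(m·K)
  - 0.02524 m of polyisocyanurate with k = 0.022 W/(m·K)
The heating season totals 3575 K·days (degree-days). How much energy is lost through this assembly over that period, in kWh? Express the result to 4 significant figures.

0.2874/0.03704 = 7.7592
0.02524/0.022 = 1.1473
R_total = 7.7592 + 1.1473 = 8.9065 m²·K/W
E = A × HDD × 24 / R / 1000 = 73.24 × 3575 × 24 / 8.9065 / 1000 = 705.56 kWh

705.6 kWh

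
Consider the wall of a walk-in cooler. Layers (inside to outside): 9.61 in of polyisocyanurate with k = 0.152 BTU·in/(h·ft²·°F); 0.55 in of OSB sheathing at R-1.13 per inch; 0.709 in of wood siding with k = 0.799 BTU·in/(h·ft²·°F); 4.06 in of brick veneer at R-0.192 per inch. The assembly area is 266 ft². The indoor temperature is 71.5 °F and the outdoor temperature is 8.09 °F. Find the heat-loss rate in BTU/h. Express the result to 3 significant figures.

257 BTU/h

9.61/0.152 = 63.22
0.55 × 1.13 = 0.6215
0.709/0.799 = 0.8874
4.06 × 0.192 = 0.7795
R_total = 63.22 + 0.6215 + 0.8874 + 0.7795 = 65.51 ft²·°F·h/BTU
Q = A·ΔT/R = 266 × (71.5 − 8.09) / 65.51 = 257.5 BTU/h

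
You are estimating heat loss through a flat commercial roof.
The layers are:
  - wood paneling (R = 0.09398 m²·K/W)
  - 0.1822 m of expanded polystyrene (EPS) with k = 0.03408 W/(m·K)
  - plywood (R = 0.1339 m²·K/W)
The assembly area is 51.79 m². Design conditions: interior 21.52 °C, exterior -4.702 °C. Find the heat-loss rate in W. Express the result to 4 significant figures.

243.6 W

0.1822/0.03408 = 5.3462
R_total = 0.09398 + 5.3462 + 0.1339 = 5.5741 m²·K/W
Q = A·ΔT/R = 51.79 × (21.52 − (-4.702)) / 5.5741 = 243.63 W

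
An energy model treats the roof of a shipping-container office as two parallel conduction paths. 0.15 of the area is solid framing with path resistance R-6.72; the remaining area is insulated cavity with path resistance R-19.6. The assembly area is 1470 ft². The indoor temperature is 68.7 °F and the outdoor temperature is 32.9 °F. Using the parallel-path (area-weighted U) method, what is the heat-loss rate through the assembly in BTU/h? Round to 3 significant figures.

3460 BTU/h

U_eff = 0.85/19.6 + 0.15/6.72 = 0.04337 + 0.02232 = 0.06569
R_eff = 1/U_eff = 15.22 ft²·°F·h/BTU
Q = 1470 × (68.7 − 32.9) / 15.22 = 3457 BTU/h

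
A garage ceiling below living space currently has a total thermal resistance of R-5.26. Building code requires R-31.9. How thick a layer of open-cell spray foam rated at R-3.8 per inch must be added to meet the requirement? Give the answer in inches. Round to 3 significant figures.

7.01 in

ΔR = 31.9 − 5.26 = 26.64 ft²·°F·h/BTU
L = ΔR / (R/in) = 26.64/3.8 = 7.011 in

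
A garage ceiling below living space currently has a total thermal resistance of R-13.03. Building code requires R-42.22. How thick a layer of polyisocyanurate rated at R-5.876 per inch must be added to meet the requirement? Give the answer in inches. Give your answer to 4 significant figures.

ΔR = 42.22 − 13.03 = 29.19 ft²·°F·h/BTU
L = ΔR / (R/in) = 29.19/5.876 = 4.9677 in

4.968 in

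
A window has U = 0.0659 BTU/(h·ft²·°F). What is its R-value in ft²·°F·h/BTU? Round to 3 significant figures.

15.2 ft²·°F·h/BTU

R = 1/U = 1/0.0659 = 15.17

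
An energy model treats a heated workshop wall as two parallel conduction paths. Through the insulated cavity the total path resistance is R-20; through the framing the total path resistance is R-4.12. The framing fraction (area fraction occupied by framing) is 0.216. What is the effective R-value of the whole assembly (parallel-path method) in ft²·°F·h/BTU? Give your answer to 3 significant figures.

U_eff = 0.784/20 + 0.216/4.12 = 0.0392 + 0.05243 = 0.09163
R_eff = 1/U_eff = 10.91 ft²·°F·h/BTU

10.9 ft²·°F·h/BTU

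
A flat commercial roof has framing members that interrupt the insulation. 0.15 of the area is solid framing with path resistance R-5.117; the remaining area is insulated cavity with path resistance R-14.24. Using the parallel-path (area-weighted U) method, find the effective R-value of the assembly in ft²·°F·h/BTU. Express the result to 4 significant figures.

11.24 ft²·°F·h/BTU

U_eff = 0.85/14.24 + 0.15/5.117 = 0.059691 + 0.029314 = 0.089005
R_eff = 1/U_eff = 11.235 ft²·°F·h/BTU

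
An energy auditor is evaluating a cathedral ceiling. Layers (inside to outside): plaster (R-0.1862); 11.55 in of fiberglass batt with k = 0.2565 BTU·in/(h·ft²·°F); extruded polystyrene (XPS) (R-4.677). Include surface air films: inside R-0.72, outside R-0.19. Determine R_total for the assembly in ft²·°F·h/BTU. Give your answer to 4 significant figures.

11.55/0.2565 = 45.029
R_total = 0.72 + 0.1862 + 45.029 + 4.677 + 0.19 = 50.802 ft²·°F·h/BTU

50.80 ft²·°F·h/BTU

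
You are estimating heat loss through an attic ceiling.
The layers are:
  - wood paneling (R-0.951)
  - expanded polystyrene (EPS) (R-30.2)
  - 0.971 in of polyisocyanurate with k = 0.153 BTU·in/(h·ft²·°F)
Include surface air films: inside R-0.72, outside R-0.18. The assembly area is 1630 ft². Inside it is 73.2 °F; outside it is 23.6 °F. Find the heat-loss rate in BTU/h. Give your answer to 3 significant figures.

0.971/0.153 = 6.346
R_total = 0.72 + 0.951 + 30.2 + 6.346 + 0.18 = 38.4 ft²·°F·h/BTU
Q = A·ΔT/R = 1630 × (73.2 − 23.6) / 38.4 = 2106 BTU/h

2110 BTU/h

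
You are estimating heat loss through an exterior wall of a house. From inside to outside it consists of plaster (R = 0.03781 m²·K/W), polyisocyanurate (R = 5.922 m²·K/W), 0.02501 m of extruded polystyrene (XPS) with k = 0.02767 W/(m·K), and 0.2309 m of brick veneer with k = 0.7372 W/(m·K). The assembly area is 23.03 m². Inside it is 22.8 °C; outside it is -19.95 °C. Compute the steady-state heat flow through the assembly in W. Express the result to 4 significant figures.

0.02501/0.02767 = 0.90387
0.2309/0.7372 = 0.31321
R_total = 0.03781 + 5.922 + 0.90387 + 0.31321 = 7.1769 m²·K/W
Q = A·ΔT/R = 23.03 × (22.8 − (-19.95)) / 7.1769 = 137.18 W

137.2 W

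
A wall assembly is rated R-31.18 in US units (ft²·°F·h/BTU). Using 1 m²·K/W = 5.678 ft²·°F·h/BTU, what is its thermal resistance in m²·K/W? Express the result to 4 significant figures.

5.491 m²·K/W

R_SI = 31.18/5.678 = 5.4914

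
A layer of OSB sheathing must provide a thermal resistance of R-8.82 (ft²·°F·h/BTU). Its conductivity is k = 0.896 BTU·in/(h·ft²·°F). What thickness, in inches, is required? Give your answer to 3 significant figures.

7.90 in

L = R × k = 8.82 × 0.896 = 7.903 in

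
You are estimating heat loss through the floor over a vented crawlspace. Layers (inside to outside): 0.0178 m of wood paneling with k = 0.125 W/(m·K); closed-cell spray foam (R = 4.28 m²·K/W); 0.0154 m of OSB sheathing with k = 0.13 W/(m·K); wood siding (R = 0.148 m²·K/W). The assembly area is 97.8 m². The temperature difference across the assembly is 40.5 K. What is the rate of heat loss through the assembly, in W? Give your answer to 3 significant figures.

0.0178/0.125 = 0.1424
0.0154/0.13 = 0.1185
R_total = 0.1424 + 4.28 + 0.1185 + 0.148 = 4.689 m²·K/W
Q = A·ΔT/R = 97.8 × 40.5 / 4.689 = 844.7 W

845 W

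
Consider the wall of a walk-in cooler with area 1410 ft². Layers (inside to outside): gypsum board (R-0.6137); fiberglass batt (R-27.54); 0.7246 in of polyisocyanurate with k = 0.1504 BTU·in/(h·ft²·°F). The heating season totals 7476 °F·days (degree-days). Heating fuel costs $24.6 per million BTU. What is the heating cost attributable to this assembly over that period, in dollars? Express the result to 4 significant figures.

0.7246/0.1504 = 4.8178
R_total = 0.6137 + 27.54 + 4.8178 = 32.972 ft²·°F·h/BTU
E = A × HDD × 24 / R = 1410 × 7476 × 24 / 32.972 = 7672900 BTU
Cost = 7672900/10⁶ × 24.6 = $188.75

188.8 dollars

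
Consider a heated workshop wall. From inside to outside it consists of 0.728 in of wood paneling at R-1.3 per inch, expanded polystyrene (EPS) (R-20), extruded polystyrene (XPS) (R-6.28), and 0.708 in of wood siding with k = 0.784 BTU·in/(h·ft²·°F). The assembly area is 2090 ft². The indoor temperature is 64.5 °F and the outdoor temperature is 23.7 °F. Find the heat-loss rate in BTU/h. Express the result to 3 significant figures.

0.728 × 1.3 = 0.9464
0.708/0.784 = 0.9031
R_total = 0.9464 + 20 + 6.28 + 0.9031 = 28.13 ft²·°F·h/BTU
Q = A·ΔT/R = 2090 × (64.5 − 23.7) / 28.13 = 3031 BTU/h

3030 BTU/h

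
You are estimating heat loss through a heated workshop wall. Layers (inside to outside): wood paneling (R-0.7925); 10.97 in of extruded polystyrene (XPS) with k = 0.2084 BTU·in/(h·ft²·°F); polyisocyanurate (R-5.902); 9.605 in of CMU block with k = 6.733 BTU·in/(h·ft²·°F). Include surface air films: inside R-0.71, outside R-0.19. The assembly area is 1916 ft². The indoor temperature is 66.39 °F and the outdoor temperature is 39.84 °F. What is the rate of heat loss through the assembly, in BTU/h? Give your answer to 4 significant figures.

10.97/0.2084 = 52.639
9.605/6.733 = 1.4266
R_total = 0.71 + 0.7925 + 52.639 + 5.902 + 1.4266 + 0.19 = 61.66 ft²·°F·h/BTU
Q = A·ΔT/R = 1916 × (66.39 − 39.84) / 61.66 = 825 BTU/h

825.0 BTU/h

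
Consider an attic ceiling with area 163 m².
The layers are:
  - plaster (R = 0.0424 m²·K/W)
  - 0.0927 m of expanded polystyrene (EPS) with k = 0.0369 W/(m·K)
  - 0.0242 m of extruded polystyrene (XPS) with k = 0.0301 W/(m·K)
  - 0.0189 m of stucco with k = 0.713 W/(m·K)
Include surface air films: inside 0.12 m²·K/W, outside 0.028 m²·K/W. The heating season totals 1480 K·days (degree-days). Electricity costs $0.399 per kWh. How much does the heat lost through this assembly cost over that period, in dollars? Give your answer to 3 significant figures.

0.0927/0.0369 = 2.512
0.0242/0.0301 = 0.804
0.0189/0.713 = 0.02651
R_total = 0.12 + 0.0424 + 2.512 + 0.804 + 0.02651 + 0.028 = 3.533 m²·K/W
E = A × HDD × 24 / R / 1000 = 163 × 1480 × 24 / 3.533 / 1000 = 1639 kWh
Cost = 1639 × 0.399 = $653.9

654 dollars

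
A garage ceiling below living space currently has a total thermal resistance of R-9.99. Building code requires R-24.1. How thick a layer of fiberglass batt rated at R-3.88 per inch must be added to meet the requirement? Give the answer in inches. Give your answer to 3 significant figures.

3.64 in

ΔR = 24.1 − 9.99 = 14.11 ft²·°F·h/BTU
L = ΔR / (R/in) = 14.11/3.88 = 3.637 in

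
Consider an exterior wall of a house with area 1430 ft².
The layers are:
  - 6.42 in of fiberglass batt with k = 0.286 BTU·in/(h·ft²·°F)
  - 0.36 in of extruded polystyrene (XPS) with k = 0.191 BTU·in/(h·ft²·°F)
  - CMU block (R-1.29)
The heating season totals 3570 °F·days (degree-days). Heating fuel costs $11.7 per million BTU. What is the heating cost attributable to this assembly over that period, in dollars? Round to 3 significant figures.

55.9 dollars

6.42/0.286 = 22.45
0.36/0.191 = 1.885
R_total = 22.45 + 1.885 + 1.29 = 25.62 ft²·°F·h/BTU
E = A × HDD × 24 / R = 1430 × 3570 × 24 / 25.62 = 4782000 BTU
Cost = 4782000/10⁶ × 11.7 = $55.95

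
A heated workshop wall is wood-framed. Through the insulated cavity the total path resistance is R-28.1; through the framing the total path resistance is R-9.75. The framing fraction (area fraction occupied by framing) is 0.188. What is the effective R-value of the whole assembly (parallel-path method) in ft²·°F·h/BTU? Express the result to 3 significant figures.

20.8 ft²·°F·h/BTU

U_eff = 0.812/28.1 + 0.188/9.75 = 0.0289 + 0.01928 = 0.04818
R_eff = 1/U_eff = 20.76 ft²·°F·h/BTU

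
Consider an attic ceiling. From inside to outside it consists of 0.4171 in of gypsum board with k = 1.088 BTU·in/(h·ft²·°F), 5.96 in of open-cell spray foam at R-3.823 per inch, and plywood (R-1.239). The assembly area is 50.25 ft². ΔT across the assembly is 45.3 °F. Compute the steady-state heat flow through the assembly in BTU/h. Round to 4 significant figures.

93.26 BTU/h

0.4171/1.088 = 0.38336
5.96 × 3.823 = 22.785
R_total = 0.38336 + 22.785 + 1.239 = 24.407 ft²·°F·h/BTU
Q = A·ΔT/R = 50.25 × 45.3 / 24.407 = 93.264 BTU/h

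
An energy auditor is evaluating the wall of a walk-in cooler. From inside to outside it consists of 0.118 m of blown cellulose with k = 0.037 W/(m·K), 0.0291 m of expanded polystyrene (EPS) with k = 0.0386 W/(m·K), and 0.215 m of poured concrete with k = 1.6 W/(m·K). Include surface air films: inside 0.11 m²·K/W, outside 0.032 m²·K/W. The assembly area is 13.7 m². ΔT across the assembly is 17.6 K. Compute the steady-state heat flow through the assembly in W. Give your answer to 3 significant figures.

0.118/0.037 = 3.189
0.0291/0.0386 = 0.7539
0.215/1.6 = 0.1344
R_total = 0.11 + 3.189 + 0.7539 + 0.1344 + 0.032 = 4.219 m²·K/W
Q = A·ΔT/R = 13.7 × 17.6 / 4.219 = 57.14 W

57.1 W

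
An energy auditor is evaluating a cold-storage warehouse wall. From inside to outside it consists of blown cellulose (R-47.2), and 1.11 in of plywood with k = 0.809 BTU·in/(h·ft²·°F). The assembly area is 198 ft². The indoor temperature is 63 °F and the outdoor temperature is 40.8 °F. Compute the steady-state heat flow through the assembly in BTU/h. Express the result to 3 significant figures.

1.11/0.809 = 1.372
R_total = 47.2 + 1.372 = 48.57 ft²·°F·h/BTU
Q = A·ΔT/R = 198 × (63 − 40.8) / 48.57 = 90.5 BTU/h

90.5 BTU/h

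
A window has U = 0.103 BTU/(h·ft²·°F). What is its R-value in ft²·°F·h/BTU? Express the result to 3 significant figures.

9.71 ft²·°F·h/BTU

R = 1/U = 1/0.103 = 9.709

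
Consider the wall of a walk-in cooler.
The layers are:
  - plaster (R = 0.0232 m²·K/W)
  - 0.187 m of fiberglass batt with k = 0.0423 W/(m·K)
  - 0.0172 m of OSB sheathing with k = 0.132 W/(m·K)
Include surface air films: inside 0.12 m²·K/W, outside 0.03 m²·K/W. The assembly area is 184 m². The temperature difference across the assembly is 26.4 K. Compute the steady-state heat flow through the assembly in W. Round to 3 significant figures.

1030 W

0.187/0.0423 = 4.421
0.0172/0.132 = 0.1303
R_total = 0.12 + 0.0232 + 4.421 + 0.1303 + 0.03 = 4.724 m²·K/W
Q = A·ΔT/R = 184 × 26.4 / 4.724 = 1028 W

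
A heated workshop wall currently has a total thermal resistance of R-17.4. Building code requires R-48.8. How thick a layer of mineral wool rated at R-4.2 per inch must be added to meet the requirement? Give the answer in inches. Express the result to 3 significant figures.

ΔR = 48.8 − 17.4 = 31.4 ft²·°F·h/BTU
L = ΔR / (R/in) = 31.4/4.2 = 7.476 in

7.48 in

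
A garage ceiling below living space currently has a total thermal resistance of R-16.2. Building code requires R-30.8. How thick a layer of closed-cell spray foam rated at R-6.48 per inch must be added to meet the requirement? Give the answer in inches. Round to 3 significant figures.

ΔR = 30.8 − 16.2 = 14.6 ft²·°F·h/BTU
L = ΔR / (R/in) = 14.6/6.48 = 2.253 in

2.25 in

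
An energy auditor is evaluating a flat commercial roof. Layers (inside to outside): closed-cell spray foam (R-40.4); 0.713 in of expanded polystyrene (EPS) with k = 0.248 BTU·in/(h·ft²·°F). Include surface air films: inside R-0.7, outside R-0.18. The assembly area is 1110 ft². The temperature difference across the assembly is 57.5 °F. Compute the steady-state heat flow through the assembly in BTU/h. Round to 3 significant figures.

0.713/0.248 = 2.875
R_total = 0.7 + 40.4 + 2.875 + 0.18 = 44.16 ft²·°F·h/BTU
Q = A·ΔT/R = 1110 × 57.5 / 44.16 = 1445 BTU/h

1450 BTU/h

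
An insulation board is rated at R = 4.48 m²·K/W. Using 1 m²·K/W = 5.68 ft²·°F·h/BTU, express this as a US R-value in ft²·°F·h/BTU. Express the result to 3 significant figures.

R_US = 4.48 × 5.68 = 25.45

25.4 ft²·°F·h/BTU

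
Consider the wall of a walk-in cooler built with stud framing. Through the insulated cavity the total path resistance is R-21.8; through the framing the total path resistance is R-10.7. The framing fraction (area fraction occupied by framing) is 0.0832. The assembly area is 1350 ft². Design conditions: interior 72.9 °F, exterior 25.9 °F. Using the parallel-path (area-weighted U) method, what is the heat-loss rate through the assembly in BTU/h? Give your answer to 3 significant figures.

3160 BTU/h

U_eff = 0.9168/21.8 + 0.0832/10.7 = 0.04206 + 0.007776 = 0.04983
R_eff = 1/U_eff = 20.07 ft²·°F·h/BTU
Q = 1350 × (72.9 − 25.9) / 20.07 = 3162 BTU/h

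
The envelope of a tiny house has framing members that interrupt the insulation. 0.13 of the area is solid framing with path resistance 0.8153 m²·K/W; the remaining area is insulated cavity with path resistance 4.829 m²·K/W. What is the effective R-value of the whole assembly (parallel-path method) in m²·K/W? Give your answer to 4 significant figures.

U_eff = 0.87/4.829 + 0.13/0.8153 = 0.18016 + 0.15945 = 0.33961
R_eff = 1/U_eff = 2.9445 m²·K/W

2.945 m²·K/W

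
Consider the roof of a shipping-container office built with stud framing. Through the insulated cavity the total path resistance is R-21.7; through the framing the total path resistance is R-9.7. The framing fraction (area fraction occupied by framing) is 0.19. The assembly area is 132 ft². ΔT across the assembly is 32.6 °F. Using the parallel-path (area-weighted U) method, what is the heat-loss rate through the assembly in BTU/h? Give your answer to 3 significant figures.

245 BTU/h

U_eff = 0.81/21.7 + 0.19/9.7 = 0.03733 + 0.01959 = 0.05691
R_eff = 1/U_eff = 17.57 ft²·°F·h/BTU
Q = 132 × 32.6 / 17.57 = 244.9 BTU/h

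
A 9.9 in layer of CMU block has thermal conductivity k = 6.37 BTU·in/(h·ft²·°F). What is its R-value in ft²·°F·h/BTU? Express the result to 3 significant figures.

1.55 ft²·°F·h/BTU

R = L/k = 9.9/6.37 = 1.554 ft²·°F·h/BTU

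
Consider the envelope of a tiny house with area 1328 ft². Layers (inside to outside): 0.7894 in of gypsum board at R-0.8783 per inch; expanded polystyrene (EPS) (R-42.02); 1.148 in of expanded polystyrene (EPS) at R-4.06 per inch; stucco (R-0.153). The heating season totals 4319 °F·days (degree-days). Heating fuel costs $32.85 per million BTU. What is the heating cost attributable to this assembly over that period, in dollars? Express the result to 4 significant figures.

95.14 dollars

0.7894 × 0.8783 = 0.69333
1.148 × 4.06 = 4.6609
R_total = 0.69333 + 42.02 + 4.6609 + 0.153 = 47.527 ft²·°F·h/BTU
E = A × HDD × 24 / R = 1328 × 4319 × 24 / 47.527 = 2896300 BTU
Cost = 2896300/10⁶ × 32.85 = $95.145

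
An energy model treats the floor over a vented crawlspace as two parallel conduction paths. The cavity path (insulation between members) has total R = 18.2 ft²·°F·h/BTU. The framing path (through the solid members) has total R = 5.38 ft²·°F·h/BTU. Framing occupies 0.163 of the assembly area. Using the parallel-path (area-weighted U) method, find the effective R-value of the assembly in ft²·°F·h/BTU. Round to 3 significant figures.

U_eff = 0.837/18.2 + 0.163/5.38 = 0.04599 + 0.0303 = 0.07629
R_eff = 1/U_eff = 13.11 ft²·°F·h/BTU

13.1 ft²·°F·h/BTU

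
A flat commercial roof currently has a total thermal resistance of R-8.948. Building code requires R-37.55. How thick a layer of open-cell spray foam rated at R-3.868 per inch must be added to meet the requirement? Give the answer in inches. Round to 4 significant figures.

ΔR = 37.55 − 8.948 = 28.602 ft²·°F·h/BTU
L = ΔR / (R/in) = 28.602/3.868 = 7.3945 in

7.395 in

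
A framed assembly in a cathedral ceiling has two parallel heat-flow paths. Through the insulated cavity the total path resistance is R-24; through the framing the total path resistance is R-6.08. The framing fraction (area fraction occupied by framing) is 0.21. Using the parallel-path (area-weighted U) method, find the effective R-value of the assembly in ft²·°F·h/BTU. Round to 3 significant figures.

14.8 ft²·°F·h/BTU

U_eff = 0.79/24 + 0.21/6.08 = 0.03292 + 0.03454 = 0.06746
R_eff = 1/U_eff = 14.82 ft²·°F·h/BTU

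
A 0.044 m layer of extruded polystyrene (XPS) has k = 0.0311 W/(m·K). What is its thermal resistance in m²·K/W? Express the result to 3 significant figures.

1.41 m²·K/W

R = L/k = 0.044/0.0311 = 1.415 m²·K/W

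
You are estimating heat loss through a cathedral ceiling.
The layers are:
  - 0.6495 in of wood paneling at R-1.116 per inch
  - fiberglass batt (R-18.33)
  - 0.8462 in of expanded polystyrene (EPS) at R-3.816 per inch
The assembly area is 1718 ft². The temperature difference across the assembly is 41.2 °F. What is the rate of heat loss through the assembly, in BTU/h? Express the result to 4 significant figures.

3176 BTU/h

0.6495 × 1.116 = 0.72484
0.8462 × 3.816 = 3.2291
R_total = 0.72484 + 18.33 + 3.2291 = 22.284 ft²·°F·h/BTU
Q = A·ΔT/R = 1718 × 41.2 / 22.284 = 3176.4 BTU/h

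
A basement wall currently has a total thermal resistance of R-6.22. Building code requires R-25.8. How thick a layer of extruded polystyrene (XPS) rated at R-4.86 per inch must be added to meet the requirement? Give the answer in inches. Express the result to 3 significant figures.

ΔR = 25.8 − 6.22 = 19.58 ft²·°F·h/BTU
L = ΔR / (R/in) = 19.58/4.86 = 4.029 in

4.03 in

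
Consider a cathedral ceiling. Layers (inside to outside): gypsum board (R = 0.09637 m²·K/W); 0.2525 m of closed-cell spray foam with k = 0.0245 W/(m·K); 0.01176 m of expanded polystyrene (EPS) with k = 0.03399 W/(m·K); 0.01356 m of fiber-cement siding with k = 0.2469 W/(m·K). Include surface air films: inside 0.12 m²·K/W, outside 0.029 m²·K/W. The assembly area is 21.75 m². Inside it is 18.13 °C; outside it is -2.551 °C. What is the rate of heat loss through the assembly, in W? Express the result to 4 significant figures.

41.07 W

0.2525/0.0245 = 10.306
0.01176/0.03399 = 0.34598
0.01356/0.2469 = 0.054921
R_total = 0.12 + 0.09637 + 10.306 + 0.34598 + 0.054921 + 0.029 = 10.952 m²·K/W
Q = A·ΔT/R = 21.75 × (18.13 − (-2.551)) / 10.952 = 41.07 W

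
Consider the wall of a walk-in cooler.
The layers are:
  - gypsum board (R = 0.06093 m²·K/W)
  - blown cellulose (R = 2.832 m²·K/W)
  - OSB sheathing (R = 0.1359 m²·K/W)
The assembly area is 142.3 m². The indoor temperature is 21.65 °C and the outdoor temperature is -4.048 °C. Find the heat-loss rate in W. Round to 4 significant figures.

1207 W

R_total = 0.06093 + 2.832 + 0.1359 = 3.0288 m²·K/W
Q = A·ΔT/R = 142.3 × (21.65 − (-4.048)) / 3.0288 = 1207.3 W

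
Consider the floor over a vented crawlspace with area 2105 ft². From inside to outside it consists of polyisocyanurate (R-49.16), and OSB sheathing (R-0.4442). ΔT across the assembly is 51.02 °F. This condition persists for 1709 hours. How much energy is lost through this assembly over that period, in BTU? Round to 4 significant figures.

R_total = 49.16 + 0.4442 = 49.604 ft²·°F·h/BTU
Q = 2105 × 51.02 / 49.604 = 2165.1 BTU/h
E = 2165.1 × 1709 = 3700100 BTU

3700000 BTU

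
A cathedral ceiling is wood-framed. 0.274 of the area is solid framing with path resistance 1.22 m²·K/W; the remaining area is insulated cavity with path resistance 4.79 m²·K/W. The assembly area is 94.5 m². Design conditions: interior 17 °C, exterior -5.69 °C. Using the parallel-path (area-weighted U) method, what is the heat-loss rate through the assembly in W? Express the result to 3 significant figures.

U_eff = 0.726/4.79 + 0.274/1.22 = 0.1516 + 0.2246 = 0.3762
R_eff = 1/U_eff = 2.658 m²·K/W
Q = 94.5 × (17 − (-5.69)) / 2.658 = 806.6 W

807 W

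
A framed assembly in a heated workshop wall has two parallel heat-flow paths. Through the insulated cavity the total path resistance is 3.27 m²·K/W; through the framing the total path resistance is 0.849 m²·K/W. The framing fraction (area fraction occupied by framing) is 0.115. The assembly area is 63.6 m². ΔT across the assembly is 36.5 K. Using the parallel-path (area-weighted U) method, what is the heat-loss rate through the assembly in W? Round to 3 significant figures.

943 W

U_eff = 0.885/3.27 + 0.115/0.849 = 0.2706 + 0.1355 = 0.4061
R_eff = 1/U_eff = 2.462 m²·K/W
Q = 63.6 × 36.5 / 2.462 = 942.7 W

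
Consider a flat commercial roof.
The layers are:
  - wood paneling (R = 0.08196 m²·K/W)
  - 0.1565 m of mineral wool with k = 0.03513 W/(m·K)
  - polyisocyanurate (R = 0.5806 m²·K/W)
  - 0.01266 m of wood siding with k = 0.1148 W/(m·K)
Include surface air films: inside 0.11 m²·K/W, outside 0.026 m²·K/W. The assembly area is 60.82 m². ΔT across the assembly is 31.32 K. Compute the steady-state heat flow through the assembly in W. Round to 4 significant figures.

355.1 W

0.1565/0.03513 = 4.4549
0.01266/0.1148 = 0.11028
R_total = 0.11 + 0.08196 + 4.4549 + 0.5806 + 0.11028 + 0.026 = 5.3637 m²·K/W
Q = A·ΔT/R = 60.82 × 31.32 / 5.3637 = 355.14 W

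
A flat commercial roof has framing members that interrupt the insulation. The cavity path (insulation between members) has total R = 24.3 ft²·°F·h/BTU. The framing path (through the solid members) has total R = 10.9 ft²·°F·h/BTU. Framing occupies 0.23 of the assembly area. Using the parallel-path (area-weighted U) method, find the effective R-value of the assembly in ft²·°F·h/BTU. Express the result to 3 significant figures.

18.9 ft²·°F·h/BTU

U_eff = 0.77/24.3 + 0.23/10.9 = 0.03169 + 0.0211 = 0.05279
R_eff = 1/U_eff = 18.94 ft²·°F·h/BTU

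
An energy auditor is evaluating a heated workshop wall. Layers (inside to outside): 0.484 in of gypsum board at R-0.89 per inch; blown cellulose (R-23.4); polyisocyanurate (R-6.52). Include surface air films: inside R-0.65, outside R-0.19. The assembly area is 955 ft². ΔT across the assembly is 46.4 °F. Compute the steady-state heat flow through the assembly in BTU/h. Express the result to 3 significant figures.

0.484 × 0.89 = 0.4308
R_total = 0.65 + 0.4308 + 23.4 + 6.52 + 0.19 = 31.19 ft²·°F·h/BTU
Q = A·ΔT/R = 955 × 46.4 / 31.19 = 1421 BTU/h

1420 BTU/h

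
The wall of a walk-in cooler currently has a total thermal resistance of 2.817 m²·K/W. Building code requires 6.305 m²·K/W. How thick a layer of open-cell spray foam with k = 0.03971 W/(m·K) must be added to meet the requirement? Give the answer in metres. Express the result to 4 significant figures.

ΔR = 6.305 − 2.817 = 3.488 m²·K/W
L = ΔR × k = 3.488 × 0.03971 = 0.13851 m

0.1385 m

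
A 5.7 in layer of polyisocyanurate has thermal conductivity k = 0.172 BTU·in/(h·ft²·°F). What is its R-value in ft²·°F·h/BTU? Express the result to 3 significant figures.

R = L/k = 5.7/0.172 = 33.14 ft²·°F·h/BTU

33.1 ft²·°F·h/BTU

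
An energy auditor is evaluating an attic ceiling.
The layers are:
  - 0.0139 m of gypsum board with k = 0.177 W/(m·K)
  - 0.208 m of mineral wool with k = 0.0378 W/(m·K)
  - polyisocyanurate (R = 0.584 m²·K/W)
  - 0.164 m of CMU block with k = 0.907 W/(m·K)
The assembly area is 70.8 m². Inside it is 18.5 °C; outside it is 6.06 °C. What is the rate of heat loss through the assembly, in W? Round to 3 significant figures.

139 W

0.0139/0.177 = 0.07853
0.208/0.0378 = 5.503
0.164/0.907 = 0.1808
R_total = 0.07853 + 5.503 + 0.584 + 0.1808 = 6.346 m²·K/W
Q = A·ΔT/R = 70.8 × (18.5 − 6.06) / 6.346 = 138.8 W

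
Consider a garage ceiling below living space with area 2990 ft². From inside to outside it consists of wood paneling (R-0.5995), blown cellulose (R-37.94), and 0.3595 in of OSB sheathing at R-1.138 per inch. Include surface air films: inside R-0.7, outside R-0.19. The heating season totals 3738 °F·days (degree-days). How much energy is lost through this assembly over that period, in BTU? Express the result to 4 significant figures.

6733000 BTU

0.3595 × 1.138 = 0.40911
R_total = 0.7 + 0.5995 + 37.94 + 0.40911 + 0.19 = 39.839 ft²·°F·h/BTU
E = A × HDD × 24 / R = 2990 × 3738 × 24 / 39.839 = 6733100 BTU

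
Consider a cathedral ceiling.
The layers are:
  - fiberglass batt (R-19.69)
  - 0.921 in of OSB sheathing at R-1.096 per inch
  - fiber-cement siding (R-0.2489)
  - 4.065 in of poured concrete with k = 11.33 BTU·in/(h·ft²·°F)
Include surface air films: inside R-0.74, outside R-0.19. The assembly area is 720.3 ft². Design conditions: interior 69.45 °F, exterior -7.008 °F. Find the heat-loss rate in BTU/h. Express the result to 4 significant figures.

0.921 × 1.096 = 1.0094
4.065/11.33 = 0.35878
R_total = 0.74 + 19.69 + 1.0094 + 0.2489 + 0.35878 + 0.19 = 22.237 ft²·°F·h/BTU
Q = A·ΔT/R = 720.3 × (69.45 − (-7.008)) / 22.237 = 2476.6 BTU/h

2477 BTU/h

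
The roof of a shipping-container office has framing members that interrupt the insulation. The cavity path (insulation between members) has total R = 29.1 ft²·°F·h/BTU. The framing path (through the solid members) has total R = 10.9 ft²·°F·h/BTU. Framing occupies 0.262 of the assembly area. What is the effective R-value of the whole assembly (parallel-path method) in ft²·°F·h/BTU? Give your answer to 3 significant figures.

20.2 ft²·°F·h/BTU

U_eff = 0.738/29.1 + 0.262/10.9 = 0.02536 + 0.02404 = 0.0494
R_eff = 1/U_eff = 20.24 ft²·°F·h/BTU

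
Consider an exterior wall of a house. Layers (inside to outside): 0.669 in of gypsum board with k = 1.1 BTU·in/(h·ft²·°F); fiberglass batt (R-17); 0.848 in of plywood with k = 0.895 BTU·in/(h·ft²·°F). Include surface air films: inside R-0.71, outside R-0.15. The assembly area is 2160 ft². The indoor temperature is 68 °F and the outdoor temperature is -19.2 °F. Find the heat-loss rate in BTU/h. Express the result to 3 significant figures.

0.669/1.1 = 0.6082
0.848/0.895 = 0.9475
R_total = 0.71 + 0.6082 + 17 + 0.9475 + 0.15 = 19.42 ft²·°F·h/BTU
Q = A·ΔT/R = 2160 × (68 − (-19.2)) / 19.42 = 9701 BTU/h

9700 BTU/h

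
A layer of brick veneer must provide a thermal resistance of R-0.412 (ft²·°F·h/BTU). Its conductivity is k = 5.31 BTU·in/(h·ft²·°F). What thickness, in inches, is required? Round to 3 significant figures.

2.19 in

L = R × k = 0.412 × 5.31 = 2.188 in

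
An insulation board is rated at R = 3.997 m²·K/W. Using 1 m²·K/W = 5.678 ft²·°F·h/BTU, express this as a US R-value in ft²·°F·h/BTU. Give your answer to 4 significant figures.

22.69 ft²·°F·h/BTU

R_US = 3.997 × 5.678 = 22.695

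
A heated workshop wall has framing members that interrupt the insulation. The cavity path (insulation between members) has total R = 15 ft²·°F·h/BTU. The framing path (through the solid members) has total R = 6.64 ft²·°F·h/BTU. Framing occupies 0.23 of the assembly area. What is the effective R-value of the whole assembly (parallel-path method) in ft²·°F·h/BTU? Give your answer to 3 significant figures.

U_eff = 0.77/15 + 0.23/6.64 = 0.05133 + 0.03464 = 0.08597
R_eff = 1/U_eff = 11.63 ft²·°F·h/BTU

11.6 ft²·°F·h/BTU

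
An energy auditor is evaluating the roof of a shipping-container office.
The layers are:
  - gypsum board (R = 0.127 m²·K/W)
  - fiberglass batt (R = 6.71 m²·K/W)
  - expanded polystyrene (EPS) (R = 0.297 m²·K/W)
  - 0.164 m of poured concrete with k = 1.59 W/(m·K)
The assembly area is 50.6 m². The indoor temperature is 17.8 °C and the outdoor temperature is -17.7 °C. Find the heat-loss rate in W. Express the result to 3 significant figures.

0.164/1.59 = 0.1031
R_total = 0.127 + 6.71 + 0.297 + 0.1031 = 7.237 m²·K/W
Q = A·ΔT/R = 50.6 × (17.8 − (-17.7)) / 7.237 = 248.2 W

248 W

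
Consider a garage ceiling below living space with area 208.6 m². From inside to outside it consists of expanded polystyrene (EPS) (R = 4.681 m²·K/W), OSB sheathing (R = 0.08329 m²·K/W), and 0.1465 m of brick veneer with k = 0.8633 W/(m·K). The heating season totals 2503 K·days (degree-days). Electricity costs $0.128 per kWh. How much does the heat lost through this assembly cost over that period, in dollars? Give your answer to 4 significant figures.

0.1465/0.8633 = 0.1697
R_total = 4.681 + 0.08329 + 0.1697 = 4.934 m²·K/W
E = A × HDD × 24 / R / 1000 = 208.6 × 2503 × 24 / 4.934 / 1000 = 2539.7 kWh
Cost = 2539.7 × 0.128 = $325.09

325.1 dollars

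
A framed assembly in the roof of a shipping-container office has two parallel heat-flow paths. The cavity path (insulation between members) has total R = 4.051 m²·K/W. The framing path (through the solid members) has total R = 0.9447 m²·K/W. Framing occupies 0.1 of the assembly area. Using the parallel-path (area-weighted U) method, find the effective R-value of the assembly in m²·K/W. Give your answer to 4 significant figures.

U_eff = 0.9/4.051 + 0.1/0.9447 = 0.22217 + 0.10585 = 0.32802
R_eff = 1/U_eff = 3.0486 m²·K/W

3.049 m²·K/W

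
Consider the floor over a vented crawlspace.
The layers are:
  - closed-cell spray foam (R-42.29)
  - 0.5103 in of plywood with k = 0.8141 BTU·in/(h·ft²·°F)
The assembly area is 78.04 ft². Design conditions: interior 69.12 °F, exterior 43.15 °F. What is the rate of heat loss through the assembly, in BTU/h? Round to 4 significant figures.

47.22 BTU/h

0.5103/0.8141 = 0.62683
R_total = 42.29 + 0.62683 = 42.917 ft²·°F·h/BTU
Q = A·ΔT/R = 78.04 × (69.12 − 43.15) / 42.917 = 47.224 BTU/h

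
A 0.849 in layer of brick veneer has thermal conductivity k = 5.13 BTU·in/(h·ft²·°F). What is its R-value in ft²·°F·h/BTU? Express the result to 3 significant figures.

0.165 ft²·°F·h/BTU

R = L/k = 0.849/5.13 = 0.1655 ft²·°F·h/BTU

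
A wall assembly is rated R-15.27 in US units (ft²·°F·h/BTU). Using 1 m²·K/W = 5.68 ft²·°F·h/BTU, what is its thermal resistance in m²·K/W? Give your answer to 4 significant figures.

R_SI = 15.27/5.68 = 2.6884

2.688 m²·K/W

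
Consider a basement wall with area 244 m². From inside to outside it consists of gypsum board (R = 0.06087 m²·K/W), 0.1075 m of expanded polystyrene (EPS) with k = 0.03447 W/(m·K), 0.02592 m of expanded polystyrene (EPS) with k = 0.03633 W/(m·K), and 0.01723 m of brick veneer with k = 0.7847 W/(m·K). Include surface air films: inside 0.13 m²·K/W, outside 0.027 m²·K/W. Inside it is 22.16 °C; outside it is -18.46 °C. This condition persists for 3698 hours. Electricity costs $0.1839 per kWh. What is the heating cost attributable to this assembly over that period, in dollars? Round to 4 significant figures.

1655 dollars

0.1075/0.03447 = 3.1187
0.02592/0.03633 = 0.71346
0.01723/0.7847 = 0.021957
R_total = 0.13 + 0.06087 + 3.1187 + 0.71346 + 0.021957 + 0.027 = 4.0719 m²·K/W
Q = 244 × (22.16 − (-18.46)) / 4.0719 = 2434 W
E = 2434 W × 3698 h / 1000 = 9001.1 kWh
Cost = 9001.1 × 0.1839 = $1655.3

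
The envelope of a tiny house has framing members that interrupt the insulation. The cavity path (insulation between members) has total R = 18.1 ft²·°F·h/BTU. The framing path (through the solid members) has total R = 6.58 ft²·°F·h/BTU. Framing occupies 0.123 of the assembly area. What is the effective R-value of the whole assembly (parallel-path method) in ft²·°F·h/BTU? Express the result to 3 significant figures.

U_eff = 0.877/18.1 + 0.123/6.58 = 0.04845 + 0.01869 = 0.06715
R_eff = 1/U_eff = 14.89 ft²·°F·h/BTU

14.9 ft²·°F·h/BTU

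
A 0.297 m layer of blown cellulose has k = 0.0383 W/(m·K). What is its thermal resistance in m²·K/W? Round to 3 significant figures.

7.75 m²·K/W

R = L/k = 0.297/0.0383 = 7.755 m²·K/W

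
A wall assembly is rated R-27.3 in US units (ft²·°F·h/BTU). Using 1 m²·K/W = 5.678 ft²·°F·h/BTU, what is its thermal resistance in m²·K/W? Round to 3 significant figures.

4.81 m²·K/W

R_SI = 27.3/5.678 = 4.808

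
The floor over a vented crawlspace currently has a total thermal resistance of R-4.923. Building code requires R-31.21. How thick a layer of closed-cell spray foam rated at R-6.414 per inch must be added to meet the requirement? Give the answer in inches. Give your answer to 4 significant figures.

ΔR = 31.21 − 4.923 = 26.287 ft²·°F·h/BTU
L = ΔR / (R/in) = 26.287/6.414 = 4.0984 in

4.098 in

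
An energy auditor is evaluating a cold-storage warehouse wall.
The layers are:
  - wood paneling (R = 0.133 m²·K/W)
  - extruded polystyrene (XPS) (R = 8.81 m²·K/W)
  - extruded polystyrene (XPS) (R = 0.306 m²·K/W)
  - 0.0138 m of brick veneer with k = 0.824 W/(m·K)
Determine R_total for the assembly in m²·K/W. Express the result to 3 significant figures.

9.27 m²·K/W

0.0138/0.824 = 0.01675
R_total = 0.133 + 8.81 + 0.306 + 0.01675 = 9.266 m²·K/W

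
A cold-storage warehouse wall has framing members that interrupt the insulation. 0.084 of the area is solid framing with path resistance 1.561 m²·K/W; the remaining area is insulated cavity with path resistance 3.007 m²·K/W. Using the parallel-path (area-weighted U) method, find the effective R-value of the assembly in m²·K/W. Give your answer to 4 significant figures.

2.790 m²·K/W

U_eff = 0.916/3.007 + 0.084/1.561 = 0.30462 + 0.053812 = 0.35843
R_eff = 1/U_eff = 2.7899 m²·K/W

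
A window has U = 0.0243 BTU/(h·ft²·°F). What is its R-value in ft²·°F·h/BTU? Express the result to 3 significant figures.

41.2 ft²·°F·h/BTU

R = 1/U = 1/0.0243 = 41.15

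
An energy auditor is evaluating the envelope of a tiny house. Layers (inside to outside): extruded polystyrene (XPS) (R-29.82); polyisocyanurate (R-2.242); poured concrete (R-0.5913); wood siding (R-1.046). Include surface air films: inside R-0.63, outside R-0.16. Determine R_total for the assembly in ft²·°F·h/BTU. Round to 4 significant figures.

R_total = 0.63 + 29.82 + 2.242 + 0.5913 + 1.046 + 0.16 = 34.489 ft²·°F·h/BTU

34.49 ft²·°F·h/BTU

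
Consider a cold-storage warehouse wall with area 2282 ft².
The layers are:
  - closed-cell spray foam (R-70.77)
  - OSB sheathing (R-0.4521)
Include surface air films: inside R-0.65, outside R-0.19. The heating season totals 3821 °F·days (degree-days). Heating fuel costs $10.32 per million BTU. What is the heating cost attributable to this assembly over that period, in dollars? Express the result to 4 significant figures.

R_total = 0.65 + 70.77 + 0.4521 + 0.19 = 72.062 ft²·°F·h/BTU
E = A × HDD × 24 / R = 2282 × 3821 × 24 / 72.062 = 2904000 BTU
Cost = 2904000/10⁶ × 10.32 = $29.969

29.97 dollars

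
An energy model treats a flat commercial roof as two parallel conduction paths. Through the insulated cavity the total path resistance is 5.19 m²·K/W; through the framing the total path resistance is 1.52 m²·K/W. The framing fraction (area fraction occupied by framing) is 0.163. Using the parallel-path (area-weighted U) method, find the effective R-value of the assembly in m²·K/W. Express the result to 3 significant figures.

3.72 m²·K/W

U_eff = 0.837/5.19 + 0.163/1.52 = 0.1613 + 0.1072 = 0.2685
R_eff = 1/U_eff = 3.724 m²·K/W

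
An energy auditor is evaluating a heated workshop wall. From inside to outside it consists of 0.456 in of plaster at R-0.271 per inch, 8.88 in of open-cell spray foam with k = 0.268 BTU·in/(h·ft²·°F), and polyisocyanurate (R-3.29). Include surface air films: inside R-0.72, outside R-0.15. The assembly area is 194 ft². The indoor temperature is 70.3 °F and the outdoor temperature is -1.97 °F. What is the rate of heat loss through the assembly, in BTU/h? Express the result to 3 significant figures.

0.456 × 0.271 = 0.1236
8.88/0.268 = 33.13
R_total = 0.72 + 0.1236 + 33.13 + 3.29 + 0.15 = 37.42 ft²·°F·h/BTU
Q = A·ΔT/R = 194 × (70.3 − (-1.97)) / 37.42 = 374.7 BTU/h

375 BTU/h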